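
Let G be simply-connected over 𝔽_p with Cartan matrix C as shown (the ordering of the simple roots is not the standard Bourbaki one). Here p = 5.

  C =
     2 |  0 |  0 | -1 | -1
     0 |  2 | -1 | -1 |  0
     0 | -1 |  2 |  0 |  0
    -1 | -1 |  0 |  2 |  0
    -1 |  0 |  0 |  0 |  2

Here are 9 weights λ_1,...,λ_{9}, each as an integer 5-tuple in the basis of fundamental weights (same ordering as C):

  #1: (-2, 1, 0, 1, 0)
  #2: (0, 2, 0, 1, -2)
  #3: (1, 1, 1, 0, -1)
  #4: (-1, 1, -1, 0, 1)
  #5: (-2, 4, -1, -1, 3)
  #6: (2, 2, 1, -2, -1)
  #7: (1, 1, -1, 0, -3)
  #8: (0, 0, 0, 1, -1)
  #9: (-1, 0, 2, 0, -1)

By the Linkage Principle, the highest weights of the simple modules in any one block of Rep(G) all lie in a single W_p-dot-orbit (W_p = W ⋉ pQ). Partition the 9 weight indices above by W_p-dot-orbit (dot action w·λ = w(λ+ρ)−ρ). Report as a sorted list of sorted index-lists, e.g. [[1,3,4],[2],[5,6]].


A_5 Cartan matrix, 5 simple roots permuted; ρ=(1,1,1,1,1).

λ_j+ρ reflected into Ā_5 (⟨·,θ^∨⟩≤5); 5-tuples as given:

  [1] (1, 2, 1, 1, 0);  [2] (1, 2, 1, 1, 0);  [3] (0, 2, 0, 1, 2);  [4] (0, 2, 0, 1, 2);  [5] (0, 1, 3, 1, 0);  [6] (0, 2, 0, 1, 2);  [7] (0, 2, 0, 1, 2);  [8] (1, 1, 1, 2, 0);  [9] (0, 1, 3, 1, 0)

4 distinct reps among the 9 weights ⇒ 4 W_5-linkage classes:

[[1, 2], [3, 4, 6, 7], [5, 9], [8]]


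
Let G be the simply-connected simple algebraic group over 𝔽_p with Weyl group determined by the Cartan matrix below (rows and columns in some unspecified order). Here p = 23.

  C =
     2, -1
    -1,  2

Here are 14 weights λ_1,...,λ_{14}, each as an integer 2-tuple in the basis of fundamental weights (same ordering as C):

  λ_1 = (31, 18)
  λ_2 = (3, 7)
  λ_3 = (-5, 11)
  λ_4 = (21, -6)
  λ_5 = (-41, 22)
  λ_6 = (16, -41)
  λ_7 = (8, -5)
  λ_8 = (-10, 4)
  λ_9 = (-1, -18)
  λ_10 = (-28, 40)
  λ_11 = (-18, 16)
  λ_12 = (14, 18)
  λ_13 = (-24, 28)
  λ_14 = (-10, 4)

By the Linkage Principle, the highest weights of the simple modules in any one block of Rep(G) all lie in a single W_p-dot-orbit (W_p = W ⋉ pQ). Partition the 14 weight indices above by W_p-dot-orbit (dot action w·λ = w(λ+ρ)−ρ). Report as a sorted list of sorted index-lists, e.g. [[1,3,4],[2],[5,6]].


C ↔ A_2 under row/col permutation; |W(A_2)| = 6.

Folding the 14 weights λ_j+ρ into Ā_23 (reps in the given 2-coord order):

  1: (5, 4);  2: (4, 8);  3: (4, 8);  4: (17, 5);  5: (6, 0);  6: (6, 0);  7: (5, 4);  8: (5, 4);  9: (17, 0);  10: (5, 4);  11: (17, 0);  12: (4, 8);  13: (17, 0);  14: (5, 4)

Linkage partition of the 14 weights (5 classes, p=23):

[[1, 7, 8, 10, 14], [2, 3, 12], [4], [5, 6], [9, 11, 13]]


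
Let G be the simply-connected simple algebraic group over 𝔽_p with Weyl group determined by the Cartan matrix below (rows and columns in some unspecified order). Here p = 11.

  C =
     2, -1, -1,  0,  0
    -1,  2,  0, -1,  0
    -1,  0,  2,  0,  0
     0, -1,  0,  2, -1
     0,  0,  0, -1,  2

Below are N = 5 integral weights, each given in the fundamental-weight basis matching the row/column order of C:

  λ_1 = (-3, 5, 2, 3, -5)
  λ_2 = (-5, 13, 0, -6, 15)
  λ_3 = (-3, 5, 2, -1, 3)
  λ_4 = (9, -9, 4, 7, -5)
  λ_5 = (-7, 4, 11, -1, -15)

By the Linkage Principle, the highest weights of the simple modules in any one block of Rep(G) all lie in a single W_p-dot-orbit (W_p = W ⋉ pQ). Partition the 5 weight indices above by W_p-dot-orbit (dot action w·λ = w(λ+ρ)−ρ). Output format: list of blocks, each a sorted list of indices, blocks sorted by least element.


Cartan matrix: type A_5 (|W|=720); un-permuting the 5 rows.

Ā_11 reps of the 5 weights (A_5, coords as presented):

    [1] (2, 4, 1, 0, 4)
    [2] (5, 2, 1, 3, 0)
    [3] (2, 4, 1, 0, 4)
    [4] (2, 4, 1, 0, 4)
    [5] (5, 2, 1, 3, 0)

Partition of {1..5} into 2 W_11-dot-orbits:

[[1, 3, 4], [2, 5]]


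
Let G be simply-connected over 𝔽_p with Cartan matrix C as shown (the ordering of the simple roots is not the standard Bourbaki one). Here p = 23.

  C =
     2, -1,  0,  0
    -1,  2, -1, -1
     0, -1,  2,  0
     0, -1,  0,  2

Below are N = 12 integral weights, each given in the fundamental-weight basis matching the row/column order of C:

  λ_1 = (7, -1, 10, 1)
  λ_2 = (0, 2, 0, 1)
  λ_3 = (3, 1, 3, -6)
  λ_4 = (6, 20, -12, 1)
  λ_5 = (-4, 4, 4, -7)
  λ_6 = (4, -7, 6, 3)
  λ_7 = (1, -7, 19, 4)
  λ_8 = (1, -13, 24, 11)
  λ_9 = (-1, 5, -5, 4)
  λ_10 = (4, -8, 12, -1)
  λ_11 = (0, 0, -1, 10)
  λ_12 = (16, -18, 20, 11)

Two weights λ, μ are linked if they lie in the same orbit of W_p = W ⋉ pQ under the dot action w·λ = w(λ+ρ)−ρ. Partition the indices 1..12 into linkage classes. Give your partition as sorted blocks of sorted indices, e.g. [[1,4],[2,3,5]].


Cartan matrix: type D_4 (|W|=192); un-permuting the 4 rows.

Alcove-folded reps (p=23, 12 weights, presented ϖ-order):

  λ_1+ρ ↦ (8, 0, 11, 2);  λ_2+ρ ↦ (1, 3, 1, 2);  λ_3+ρ ↦ (1, 3, 1, 2);  λ_4+ρ ↦ (0, 2, 4, 5);  λ_5+ρ ↦ (1, 3, 1, 2);  λ_6+ρ ↦ (1, 3, 1, 2);  λ_7+ρ ↦ (4, 1, 14, 1);  λ_8+ρ ↦ (8, 0, 11, 2);  λ_9+ρ ↦ (0, 2, 4, 5);  λ_10+ρ ↦ (0, 2, 4, 5);  λ_11+ρ ↦ (1, 1, 0, 11);  λ_12+ρ ↦ (0, 2, 4, 5)

These 12 weights hit 5 W_23-dot-orbits; sizes (2, 4, 4, 1, 1):

[[1, 8], [2, 3, 5, 6], [4, 9, 10, 12], [7], [11]]


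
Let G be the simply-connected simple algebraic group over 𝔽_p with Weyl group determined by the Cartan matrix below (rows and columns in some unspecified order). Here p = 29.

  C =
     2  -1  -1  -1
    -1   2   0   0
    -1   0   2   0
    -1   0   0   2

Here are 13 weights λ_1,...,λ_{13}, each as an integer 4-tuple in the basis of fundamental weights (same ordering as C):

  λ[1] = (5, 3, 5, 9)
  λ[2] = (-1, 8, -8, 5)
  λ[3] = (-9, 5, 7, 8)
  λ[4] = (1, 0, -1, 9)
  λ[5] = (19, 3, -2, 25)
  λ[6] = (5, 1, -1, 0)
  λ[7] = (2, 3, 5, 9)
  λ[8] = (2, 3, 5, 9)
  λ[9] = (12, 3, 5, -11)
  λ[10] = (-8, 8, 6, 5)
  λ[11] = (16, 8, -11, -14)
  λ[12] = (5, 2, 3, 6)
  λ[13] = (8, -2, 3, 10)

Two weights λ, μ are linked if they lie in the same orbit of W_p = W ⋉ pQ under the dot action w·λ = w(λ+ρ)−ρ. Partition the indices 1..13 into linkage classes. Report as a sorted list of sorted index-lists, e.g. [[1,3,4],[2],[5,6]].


D_4 Cartan matrix, 4 simple roots permuted; ρ=(1,1,1,1).

Each λ_j+ρ reduced to Ā_29; 4-tuples below use C's row order:

  1: (3, 4, 6, 10) · 2: (6, 2, 0, 1) · 3: (6, 2, 0, 1) · 4: (2, 1, 0, 10) · 5: (5, 1, 4, 11) · 6: (6, 2, 0, 1) · 7: (3, 4, 6, 10) · 8: (3, 4, 6, 10) · 9: (3, 4, 6, 10) · 10: (6, 2, 0, 1) · 11: (6, 3, 4, 7) · 12: (6, 3, 4, 7) · 13: (5, 1, 4, 11)

The 13 indices split into 5 linkage classes (same alcove rep ⇔ same W_29-dot-orbit):

[[1, 7, 8, 9], [2, 3, 6, 10], [4], [5, 13], [11, 12]]


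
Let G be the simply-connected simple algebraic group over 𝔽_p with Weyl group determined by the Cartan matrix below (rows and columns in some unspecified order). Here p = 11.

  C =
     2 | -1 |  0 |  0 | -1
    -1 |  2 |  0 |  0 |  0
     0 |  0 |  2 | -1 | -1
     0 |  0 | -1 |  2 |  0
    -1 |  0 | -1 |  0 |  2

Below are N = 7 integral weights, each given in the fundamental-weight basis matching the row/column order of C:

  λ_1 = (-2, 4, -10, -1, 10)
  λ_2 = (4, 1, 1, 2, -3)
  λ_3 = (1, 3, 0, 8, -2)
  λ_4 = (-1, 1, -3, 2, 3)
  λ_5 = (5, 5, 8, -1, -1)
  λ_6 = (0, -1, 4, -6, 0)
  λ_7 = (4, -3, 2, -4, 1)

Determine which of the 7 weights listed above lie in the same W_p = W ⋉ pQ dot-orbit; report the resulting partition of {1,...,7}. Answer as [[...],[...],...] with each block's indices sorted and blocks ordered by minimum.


C ↔ A_5 under row/col permutation; |W(A_5)| = 720.

W_11-reps of the 7 weights in Ā_11 (same 5-coord order as C):

    λ_1 → (1, 0, 0, 5, 1)
    λ_2 → (3, 2, 0, 3, 2)
    λ_3 → (1, 0, 0, 5, 1)
    λ_4 → (0, 2, 2, 1, 2)
    λ_5 → (1, 0, 0, 5, 1)
    λ_6 → (1, 0, 0, 5, 1)
    λ_7 → (3, 2, 0, 3, 2)

These 7 weights hit 3 W_11-dot-orbits; sizes (4, 2, 1):

[[1, 3, 5, 6], [2, 7], [4]]


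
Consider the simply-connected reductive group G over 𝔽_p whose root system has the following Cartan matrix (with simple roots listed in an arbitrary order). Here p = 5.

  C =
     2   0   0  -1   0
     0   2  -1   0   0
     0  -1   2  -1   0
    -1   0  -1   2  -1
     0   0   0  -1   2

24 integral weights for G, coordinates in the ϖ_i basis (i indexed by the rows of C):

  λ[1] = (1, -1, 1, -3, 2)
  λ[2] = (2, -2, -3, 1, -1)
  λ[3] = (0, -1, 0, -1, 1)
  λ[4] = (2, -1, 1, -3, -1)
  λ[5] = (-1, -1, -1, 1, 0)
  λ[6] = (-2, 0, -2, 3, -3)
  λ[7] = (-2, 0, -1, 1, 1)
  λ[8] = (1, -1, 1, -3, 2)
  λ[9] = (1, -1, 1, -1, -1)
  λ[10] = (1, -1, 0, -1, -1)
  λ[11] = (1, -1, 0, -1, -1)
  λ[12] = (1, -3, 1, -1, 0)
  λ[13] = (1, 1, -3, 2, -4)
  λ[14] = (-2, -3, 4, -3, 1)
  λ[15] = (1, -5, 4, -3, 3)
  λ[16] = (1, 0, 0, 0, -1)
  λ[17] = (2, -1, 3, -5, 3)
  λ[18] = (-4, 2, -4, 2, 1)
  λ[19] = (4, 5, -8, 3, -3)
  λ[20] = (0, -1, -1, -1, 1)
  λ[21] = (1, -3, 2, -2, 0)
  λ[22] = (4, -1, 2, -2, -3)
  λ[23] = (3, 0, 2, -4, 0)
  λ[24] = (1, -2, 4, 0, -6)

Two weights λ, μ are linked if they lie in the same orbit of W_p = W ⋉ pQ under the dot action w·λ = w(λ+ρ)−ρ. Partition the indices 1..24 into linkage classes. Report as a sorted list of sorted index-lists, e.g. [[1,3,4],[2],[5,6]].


Root system D_5: the 5×5 matrix C matches after relabeling.

Folding the 24 weights λ_j+ρ into Ā_5 (reps in the given 5-coord order):

  λ_1+ρ ↦ (0, 0, 0, 2, 1) · λ_2+ρ ↦ (2, 2, 0, 0, 1) · λ_3+ρ ↦ (1, 0, 1, 0, 2) · λ_4+ρ ↦ (1, 0, 0, 0, 2) · λ_5+ρ ↦ (0, 0, 0, 2, 1) · λ_6+ρ ↦ (1, 0, 1, 0, 2) · λ_7+ρ ↦ (1, 0, 1, 0, 2) · λ_8+ρ ↦ (0, 0, 0, 2, 1) · λ_9+ρ ↦ (2, 0, 1, 0, 0) · λ_10+ρ ↦ (2, 0, 1, 0, 0) · λ_11+ρ ↦ (2, 0, 1, 0, 0) · λ_12+ρ ↦ (2, 2, 0, 0, 1) · λ_13+ρ ↦ (0, 0, 0, 2, 1) · λ_14+ρ ↦ (2, 2, 0, 0, 1) · λ_15+ρ ↦ (2, 0, 1, 0, 0) · λ_16+ρ ↦ (2, 0, 1, 0, 0) · λ_17+ρ ↦ (1, 2, 0, 1, 0) · λ_18+ρ ↦ (0, 0, 0, 2, 1) · λ_19+ρ ↦ (1, 2, 0, 1, 0) · λ_20+ρ ↦ (1, 0, 0, 0, 2) · λ_21+ρ ↦ (1, 2, 0, 1, 0) · λ_22+ρ ↦ (2, 2, 0, 0, 1) · λ_23+ρ ↦ (1, 0, 1, 0, 2) · λ_24+ρ ↦ (1, 2, 0, 1, 0)

6 distinct reps among the 24 weights ⇒ 6 W_5-linkage classes:

[[1, 5, 8, 13, 18], [2, 12, 14, 22], [3, 6, 7, 23], [4, 20], [9, 10, 11, 15, 16], [17, 19, 21, 24]]


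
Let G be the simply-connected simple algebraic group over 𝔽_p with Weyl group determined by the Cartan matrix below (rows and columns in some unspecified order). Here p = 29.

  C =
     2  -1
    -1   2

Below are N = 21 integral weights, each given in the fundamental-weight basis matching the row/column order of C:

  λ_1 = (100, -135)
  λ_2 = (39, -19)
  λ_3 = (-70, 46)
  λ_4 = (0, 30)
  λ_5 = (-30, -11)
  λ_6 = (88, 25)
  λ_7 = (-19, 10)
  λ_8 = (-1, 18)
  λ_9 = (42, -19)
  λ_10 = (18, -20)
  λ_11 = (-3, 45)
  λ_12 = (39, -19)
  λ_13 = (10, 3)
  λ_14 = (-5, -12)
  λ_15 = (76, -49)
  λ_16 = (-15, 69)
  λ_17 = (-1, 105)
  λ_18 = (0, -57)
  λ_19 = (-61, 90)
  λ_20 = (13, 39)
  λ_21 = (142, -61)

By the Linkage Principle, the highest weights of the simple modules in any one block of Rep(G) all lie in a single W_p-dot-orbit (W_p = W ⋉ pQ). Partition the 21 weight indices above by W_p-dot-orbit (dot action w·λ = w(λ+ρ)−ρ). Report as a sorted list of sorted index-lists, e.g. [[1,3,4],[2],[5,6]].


Root system A_2: the 2×2 matrix C matches after relabeling.

Folding the 21 weights λ_j+ρ into Ā_29 (reps in the given 2-coord order):

  λ_1 → (11, 4) · λ_2 → (11, 7) · λ_3 → (11, 7) · λ_4 → (2, 26) · λ_5 → (0, 19) · λ_6 → (2, 26) · λ_7 → (11, 7) · λ_8 → (0, 19) · λ_9 → (11, 4) · λ_10 → (0, 19) · λ_11 → (15, 12) · λ_12 → (11, 7) · λ_13 → (11, 4) · λ_14 → (11, 4) · λ_15 → (0, 19) · λ_16 → (15, 12) · λ_17 → (0, 19) · λ_18 → (2, 26) · λ_19 → (25, 2) · λ_20 → (11, 4) · λ_21 → (25, 2)

6 distinct reps among the 21 weights ⇒ 6 W_29-linkage classes:

[[1, 9, 13, 14, 20], [2, 3, 7, 12], [4, 6, 18], [5, 8, 10, 15, 17], [11, 16], [19, 21]]


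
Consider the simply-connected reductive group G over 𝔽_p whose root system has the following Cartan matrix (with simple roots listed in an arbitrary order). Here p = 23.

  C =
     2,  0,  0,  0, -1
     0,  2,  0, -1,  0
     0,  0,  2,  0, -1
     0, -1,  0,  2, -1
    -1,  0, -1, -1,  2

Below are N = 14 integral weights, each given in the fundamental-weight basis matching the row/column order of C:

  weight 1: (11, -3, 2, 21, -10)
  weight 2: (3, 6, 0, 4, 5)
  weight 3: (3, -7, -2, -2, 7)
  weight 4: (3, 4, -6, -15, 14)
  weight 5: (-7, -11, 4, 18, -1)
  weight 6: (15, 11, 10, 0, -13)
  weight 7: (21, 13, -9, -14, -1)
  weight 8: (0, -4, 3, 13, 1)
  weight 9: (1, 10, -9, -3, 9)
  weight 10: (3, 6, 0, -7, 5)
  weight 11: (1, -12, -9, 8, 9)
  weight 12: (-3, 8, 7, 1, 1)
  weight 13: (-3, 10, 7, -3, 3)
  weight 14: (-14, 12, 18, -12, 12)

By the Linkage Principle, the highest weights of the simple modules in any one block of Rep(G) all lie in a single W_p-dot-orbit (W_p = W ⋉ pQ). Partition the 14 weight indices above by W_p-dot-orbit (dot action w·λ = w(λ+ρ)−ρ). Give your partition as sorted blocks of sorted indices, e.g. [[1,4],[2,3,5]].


C ↔ D_5 under row/col permutation; |W(D_5)| = 1920.

W_23-reps of the 14 weights in Ā_23 (same 5-coord order as C):

  λ_1 → (1, 3, 4, 0, 2);  λ_2 → (4, 1, 1, 6, 0);  λ_3 → (4, 1, 1, 6, 0);  λ_4 → (0, 9, 1, 1, 4);  λ_5 → (0, 9, 1, 1, 4);  λ_6 → (4, 1, 1, 6, 0);  λ_7 → (1, 7, 13, 1, 0);  λ_8 → (1, 3, 4, 0, 2);  λ_9 → (2, 9, 8, 2, 0);  λ_10 → (4, 1, 1, 6, 0);  λ_11 → (2, 9, 8, 2, 0);  λ_12 → (2, 9, 8, 2, 0);  λ_13 → (2, 9, 8, 2, 0);  λ_14 → (2, 9, 8, 2, 0)

Grouping the 14 weights by Ā_23-representative: 5 linkage classes.

[[1, 8], [2, 3, 6, 10], [4, 5], [7], [9, 11, 12, 13, 14]]


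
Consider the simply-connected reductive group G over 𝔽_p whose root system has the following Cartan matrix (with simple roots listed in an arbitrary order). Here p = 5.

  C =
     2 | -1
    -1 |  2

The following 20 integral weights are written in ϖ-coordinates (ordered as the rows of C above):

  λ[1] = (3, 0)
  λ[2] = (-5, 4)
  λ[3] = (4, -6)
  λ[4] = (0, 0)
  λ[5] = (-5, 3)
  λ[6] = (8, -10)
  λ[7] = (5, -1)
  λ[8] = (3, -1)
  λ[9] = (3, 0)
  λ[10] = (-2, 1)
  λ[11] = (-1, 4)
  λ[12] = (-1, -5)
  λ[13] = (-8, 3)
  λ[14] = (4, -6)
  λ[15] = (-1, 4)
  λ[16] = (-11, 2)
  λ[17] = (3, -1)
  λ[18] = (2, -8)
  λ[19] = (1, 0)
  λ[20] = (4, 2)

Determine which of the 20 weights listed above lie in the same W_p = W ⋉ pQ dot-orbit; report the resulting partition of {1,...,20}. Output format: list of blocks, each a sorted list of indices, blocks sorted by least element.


Dynkin diagram of C (from the 2 off-diagonal −1 entries): A_2.

Each λ_j+ρ reduced to Ā_5; 2-tuples below use C's row order:

    λ_1+ρ ↦ (4, 1)
    λ_2+ρ ↦ (4, 1)
    λ_3+ρ ↦ (0, 5)
    λ_4+ρ ↦ (1, 1)
    λ_5+ρ ↦ (4, 0)
    λ_6+ρ ↦ (4, 1)
    λ_7+ρ ↦ (4, 1)
    λ_8+ρ ↦ (4, 0)
    λ_9+ρ ↦ (4, 1)
    λ_10+ρ ↦ (1, 1)
    λ_11+ρ ↦ (0, 5)
    λ_12+ρ ↦ (4, 0)
    λ_13+ρ ↦ (2, 1)
    λ_14+ρ ↦ (0, 5)
    λ_15+ρ ↦ (0, 5)
    λ_16+ρ ↦ (2, 0)
    λ_17+ρ ↦ (4, 0)
    λ_18+ρ ↦ (2, 1)
    λ_19+ρ ↦ (2, 1)
    λ_20+ρ ↦ (2, 0)

Partition of {1..20} into 6 W_5-dot-orbits:

[[1, 2, 6, 7, 9], [3, 11, 14, 15], [4, 10], [5, 8, 12, 17], [13, 18, 19], [16, 20]]


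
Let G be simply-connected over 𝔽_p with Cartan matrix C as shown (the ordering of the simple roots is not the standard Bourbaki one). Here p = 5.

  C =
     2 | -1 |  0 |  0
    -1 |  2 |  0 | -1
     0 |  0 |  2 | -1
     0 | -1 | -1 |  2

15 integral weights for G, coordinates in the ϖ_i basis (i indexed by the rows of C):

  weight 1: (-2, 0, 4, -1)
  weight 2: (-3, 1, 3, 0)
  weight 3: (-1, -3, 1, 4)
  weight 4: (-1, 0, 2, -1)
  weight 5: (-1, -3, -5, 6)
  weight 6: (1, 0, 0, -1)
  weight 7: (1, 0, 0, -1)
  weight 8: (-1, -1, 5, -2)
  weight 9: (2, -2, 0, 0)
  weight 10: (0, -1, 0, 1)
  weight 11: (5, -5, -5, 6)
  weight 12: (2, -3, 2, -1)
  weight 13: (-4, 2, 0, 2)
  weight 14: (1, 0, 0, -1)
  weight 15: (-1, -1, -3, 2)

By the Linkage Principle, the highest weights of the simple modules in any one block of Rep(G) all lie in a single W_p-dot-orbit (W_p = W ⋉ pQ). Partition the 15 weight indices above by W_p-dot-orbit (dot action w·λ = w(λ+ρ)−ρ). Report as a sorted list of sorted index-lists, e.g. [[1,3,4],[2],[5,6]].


A_4 Cartan matrix, 4 simple roots permuted; ρ=(1,1,1,1).

Each λ_j+ρ reduced to Ā_5; 4-tuples below use C's row order:

  1: (0, 0, 4, 0);  2: (0, 0, 2, 1);  3: (0, 0, 0, 3);  4: (0, 1, 3, 0);  5: (0, 0, 2, 1);  6: (2, 1, 1, 0);  7: (2, 1, 1, 0);  8: (0, 0, 4, 0);  9: (2, 1, 1, 0);  10: (1, 0, 1, 2);  11: (2, 1, 1, 0);  12: (1, 0, 1, 2);  13: (1, 0, 1, 2);  14: (2, 1, 1, 0);  15: (0, 0, 2, 1)

The 15 indices split into 6 linkage classes (same alcove rep ⇔ same W_5-dot-orbit):

[[1, 8], [2, 5, 15], [3], [4], [6, 7, 9, 11, 14], [10, 12, 13]]


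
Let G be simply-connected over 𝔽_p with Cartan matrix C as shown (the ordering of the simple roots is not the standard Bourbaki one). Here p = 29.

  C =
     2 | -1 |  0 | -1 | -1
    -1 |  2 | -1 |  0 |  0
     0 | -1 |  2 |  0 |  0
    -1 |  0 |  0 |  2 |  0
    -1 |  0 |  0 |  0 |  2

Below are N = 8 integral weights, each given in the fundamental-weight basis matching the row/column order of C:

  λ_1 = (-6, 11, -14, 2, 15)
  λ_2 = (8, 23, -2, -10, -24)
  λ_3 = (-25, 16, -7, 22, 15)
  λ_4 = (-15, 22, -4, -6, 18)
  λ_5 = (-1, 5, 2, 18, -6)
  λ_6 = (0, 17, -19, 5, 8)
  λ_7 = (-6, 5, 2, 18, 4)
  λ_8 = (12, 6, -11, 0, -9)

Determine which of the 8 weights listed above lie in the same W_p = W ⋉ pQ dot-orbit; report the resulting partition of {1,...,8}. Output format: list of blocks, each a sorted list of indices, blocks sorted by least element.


D_5 Cartan matrix, 5 simple roots permuted; ρ=(1,1,1,1,1).

W_29-reps of the 8 weights in Ā_29 (same 5-coord order as C):

  λ_1 → (2, 3, 7, 1, 8)
  λ_2 → (5, 1, 3, 14, 0)
  λ_3 → (2, 3, 7, 1, 8)
  λ_4 → (5, 1, 3, 14, 0)
  λ_5 → (5, 1, 3, 14, 0)
  λ_6 → (5, 1, 12, 1, 4)
  λ_7 → (5, 1, 3, 14, 0)
  λ_8 → (2, 3, 7, 1, 8)

Partition of {1..8} into 3 W_29-dot-orbits:

[[1, 3, 8], [2, 4, 5, 7], [6]]


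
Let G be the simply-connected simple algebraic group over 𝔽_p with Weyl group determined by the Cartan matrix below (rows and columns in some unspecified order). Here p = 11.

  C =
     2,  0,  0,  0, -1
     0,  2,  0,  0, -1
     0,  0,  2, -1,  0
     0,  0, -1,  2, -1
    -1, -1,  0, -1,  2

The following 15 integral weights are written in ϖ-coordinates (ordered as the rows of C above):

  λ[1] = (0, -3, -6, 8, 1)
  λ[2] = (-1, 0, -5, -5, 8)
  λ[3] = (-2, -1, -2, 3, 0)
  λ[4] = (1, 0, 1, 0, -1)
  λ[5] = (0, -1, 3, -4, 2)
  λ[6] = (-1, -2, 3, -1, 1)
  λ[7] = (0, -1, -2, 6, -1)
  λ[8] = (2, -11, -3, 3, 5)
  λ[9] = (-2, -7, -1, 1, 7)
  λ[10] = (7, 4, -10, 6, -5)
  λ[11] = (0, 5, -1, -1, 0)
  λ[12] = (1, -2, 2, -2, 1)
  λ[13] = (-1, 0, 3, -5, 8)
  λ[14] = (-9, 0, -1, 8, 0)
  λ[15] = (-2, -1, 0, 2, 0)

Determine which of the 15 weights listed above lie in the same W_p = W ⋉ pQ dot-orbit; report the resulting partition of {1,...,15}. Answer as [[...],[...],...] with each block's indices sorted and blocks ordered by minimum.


Cartan matrix: type D_5 (|W|=1920); un-permuting the 5 rows.

Folding the 15 weights λ_j+ρ into Ā_11 (reps in the given 5-coord order):

    [1] (0, 1, 4, 0, 1)
    [2] (0, 1, 4, 0, 1)
    [3] (1, 0, 1, 3, 0)
    [4] (2, 1, 2, 1, 0)
    [5] (1, 0, 1, 3, 0)
    [6] (0, 1, 4, 0, 1)
    [7] (1, 0, 1, 3, 0)
    [8] (1, 6, 0, 0, 1)
    [9] (1, 6, 0, 0, 1)
    [10] (2, 1, 2, 1, 0)
    [11] (1, 6, 0, 0, 1)
    [12] (2, 1, 2, 1, 0)
    [13] (0, 1, 4, 0, 1)
    [14] (1, 6, 0, 0, 1)
    [15] (1, 0, 1, 3, 0)

Partition of {1..15} into 4 W_11-dot-orbits:

[[1, 2, 6, 13], [3, 5, 7, 15], [4, 10, 12], [8, 9, 11, 14]]


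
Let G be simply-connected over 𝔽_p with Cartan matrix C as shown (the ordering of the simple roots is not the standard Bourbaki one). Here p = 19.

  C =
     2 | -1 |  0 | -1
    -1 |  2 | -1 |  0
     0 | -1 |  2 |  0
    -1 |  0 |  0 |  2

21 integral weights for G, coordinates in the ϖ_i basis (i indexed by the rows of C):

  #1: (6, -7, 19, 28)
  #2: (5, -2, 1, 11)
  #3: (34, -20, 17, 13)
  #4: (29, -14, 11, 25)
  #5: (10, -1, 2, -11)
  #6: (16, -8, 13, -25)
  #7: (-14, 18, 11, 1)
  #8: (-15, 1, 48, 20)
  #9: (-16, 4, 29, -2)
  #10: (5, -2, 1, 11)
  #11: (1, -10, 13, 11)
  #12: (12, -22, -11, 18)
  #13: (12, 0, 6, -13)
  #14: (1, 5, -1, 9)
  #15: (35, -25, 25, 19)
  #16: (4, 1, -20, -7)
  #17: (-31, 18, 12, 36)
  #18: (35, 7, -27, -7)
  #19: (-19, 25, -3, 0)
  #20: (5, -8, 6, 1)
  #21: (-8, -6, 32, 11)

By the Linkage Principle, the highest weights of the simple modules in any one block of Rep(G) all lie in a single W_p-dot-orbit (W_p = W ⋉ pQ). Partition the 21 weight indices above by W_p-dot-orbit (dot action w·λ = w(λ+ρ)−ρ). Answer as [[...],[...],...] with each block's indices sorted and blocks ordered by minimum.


Cartan matrix: type A_4 (|W|=120); un-permuting the 4 rows.

Each λ_j+ρ reduced to Ā_19; 4-tuples below use C's row order:

  [1] (1, 1, 5, 10);  [2] (5, 1, 1, 12);  [3] (1, 0, 3, 10);  [4] (1, 1, 5, 10);  [5] (1, 0, 3, 10);  [6] (7, 2, 5, 5);  [7] (1, 6, 0, 1);  [8] (1, 1, 5, 10);  [9] (1, 0, 3, 10);  [10] (5, 1, 1, 12);  [11] (7, 2, 5, 5);  [12] (2, 6, 0, 10);  [13] (1, 1, 5, 10);  [14] (2, 6, 0, 10);  [15] (5, 1, 1, 12);  [16] (5, 1, 1, 12);  [17] (1, 6, 0, 1);  [18] (1, 6, 0, 1);  [19] (1, 1, 5, 10);  [20] (1, 6, 0, 1);  [21] (7, 2, 5, 5)

Grouping the 21 weights by Ā_19-representative: 6 linkage classes.

[[1, 4, 8, 13, 19], [2, 10, 15, 16], [3, 5, 9], [6, 11, 21], [7, 17, 18, 20], [12, 14]]


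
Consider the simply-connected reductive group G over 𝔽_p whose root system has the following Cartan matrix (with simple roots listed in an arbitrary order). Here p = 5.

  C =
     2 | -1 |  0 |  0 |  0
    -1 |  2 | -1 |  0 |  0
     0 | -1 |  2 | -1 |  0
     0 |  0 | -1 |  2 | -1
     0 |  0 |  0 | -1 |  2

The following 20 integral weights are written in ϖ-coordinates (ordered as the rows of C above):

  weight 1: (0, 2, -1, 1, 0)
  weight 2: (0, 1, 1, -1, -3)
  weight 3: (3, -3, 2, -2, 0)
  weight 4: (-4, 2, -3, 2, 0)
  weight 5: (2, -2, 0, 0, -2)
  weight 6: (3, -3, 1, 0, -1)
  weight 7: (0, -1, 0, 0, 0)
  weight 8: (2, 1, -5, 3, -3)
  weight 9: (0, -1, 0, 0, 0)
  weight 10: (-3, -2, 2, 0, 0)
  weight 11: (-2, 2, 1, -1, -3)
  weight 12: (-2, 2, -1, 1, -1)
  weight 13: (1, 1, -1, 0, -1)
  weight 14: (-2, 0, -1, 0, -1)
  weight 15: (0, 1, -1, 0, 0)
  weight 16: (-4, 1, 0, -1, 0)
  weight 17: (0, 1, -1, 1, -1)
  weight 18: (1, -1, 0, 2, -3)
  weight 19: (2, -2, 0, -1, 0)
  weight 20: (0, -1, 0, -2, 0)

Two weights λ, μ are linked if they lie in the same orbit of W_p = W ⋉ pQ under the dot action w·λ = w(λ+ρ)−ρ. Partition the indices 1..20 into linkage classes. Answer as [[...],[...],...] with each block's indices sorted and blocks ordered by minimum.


Type A_5, rank 5, |W|=720; reorder rows/cols to standard.

λ_j+ρ reflected into Ā_5 (⟨·,θ^∨⟩≤5); 5-tuples as given:

  [1] (1, 2, 0, 1, 1);  [2] (1, 2, 0, 2, 0);  [3] (2, 2, 0, 1, 0);  [4] (1, 2, 0, 1, 1);  [5] (2, 1, 0, 0, 1);  [6] (2, 2, 0, 1, 0);  [7] (1, 0, 1, 1, 1);  [8] (1, 2, 0, 2, 0);  [9] (1, 0, 1, 1, 1);  [10] (1, 2, 0, 1, 1);  [11] (1, 2, 0, 2, 0);  [12] (1, 2, 0, 2, 0);  [13] (2, 2, 0, 1, 0);  [14] (1, 0, 0, 1, 0);  [15] (1, 2, 0, 1, 1);  [16] (2, 1, 0, 0, 1);  [17] (1, 2, 0, 2, 0);  [18] (1, 0, 1, 1, 1);  [19] (2, 1, 0, 0, 1);  [20] (1, 0, 0, 1, 0)

Linkage partition of the 20 weights (6 classes, p=5):

[[1, 4, 10, 15], [2, 8, 11, 12, 17], [3, 6, 13], [5, 16, 19], [7, 9, 18], [14, 20]]


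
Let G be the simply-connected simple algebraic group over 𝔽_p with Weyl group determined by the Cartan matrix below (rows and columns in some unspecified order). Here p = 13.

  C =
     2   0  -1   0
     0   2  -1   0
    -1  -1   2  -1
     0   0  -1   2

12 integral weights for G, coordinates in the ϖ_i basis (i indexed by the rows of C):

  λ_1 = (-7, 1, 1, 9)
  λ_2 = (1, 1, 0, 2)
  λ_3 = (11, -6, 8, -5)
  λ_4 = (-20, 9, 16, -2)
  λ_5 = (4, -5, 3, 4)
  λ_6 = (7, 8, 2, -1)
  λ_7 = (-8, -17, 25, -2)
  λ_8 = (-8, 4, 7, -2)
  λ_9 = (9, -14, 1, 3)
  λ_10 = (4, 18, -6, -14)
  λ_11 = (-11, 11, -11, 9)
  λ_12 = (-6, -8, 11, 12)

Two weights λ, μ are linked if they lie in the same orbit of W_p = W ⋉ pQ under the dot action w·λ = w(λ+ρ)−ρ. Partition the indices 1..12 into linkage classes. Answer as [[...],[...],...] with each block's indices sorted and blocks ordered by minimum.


D_4 Cartan matrix, 4 simple roots permuted; ρ=(1,1,1,1).

W_13-reps of the 12 weights in Ā_13 (same 4-coord order as C):

    [1] (2, 2, 1, 6)
    [2] (2, 2, 1, 3)
    [3] (4, 3, 1, 4)
    [4] (1, 2, 0, 7)
    [5] (4, 3, 1, 4)
    [6] (1, 2, 0, 7)
    [7] (1, 2, 0, 7)
    [8] (7, 5, 0, 1)
    [9] (1, 2, 0, 7)
    [10] (7, 5, 0, 1)
    [11] (2, 0, 1, 2)
    [12] (7, 5, 0, 1)

6 distinct reps among the 12 weights ⇒ 6 W_13-linkage classes:

[[1], [2], [3, 5], [4, 6, 7, 9], [8, 10, 12], [11]]


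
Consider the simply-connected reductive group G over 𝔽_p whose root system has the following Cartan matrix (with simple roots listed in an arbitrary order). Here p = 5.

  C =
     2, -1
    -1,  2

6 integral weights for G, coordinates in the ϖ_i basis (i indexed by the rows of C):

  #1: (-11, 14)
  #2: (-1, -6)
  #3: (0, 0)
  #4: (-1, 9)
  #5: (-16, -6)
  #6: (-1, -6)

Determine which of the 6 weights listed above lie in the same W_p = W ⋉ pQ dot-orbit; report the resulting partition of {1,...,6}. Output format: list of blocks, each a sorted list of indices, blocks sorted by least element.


A_2 Cartan matrix, 2 simple roots permuted; ρ=(1,1).

Each λ_j+ρ reduced to Ā_5; 2-tuples below use C's row order:

  [1] (5, 0) · [2] (5, 0) · [3] (1, 1) · [4] (5, 0) · [5] (5, 0) · [6] (5, 0)

Grouping the 6 weights by Ā_5-representative: 2 linkage classes.

[[1, 2, 4, 5, 6], [3]]


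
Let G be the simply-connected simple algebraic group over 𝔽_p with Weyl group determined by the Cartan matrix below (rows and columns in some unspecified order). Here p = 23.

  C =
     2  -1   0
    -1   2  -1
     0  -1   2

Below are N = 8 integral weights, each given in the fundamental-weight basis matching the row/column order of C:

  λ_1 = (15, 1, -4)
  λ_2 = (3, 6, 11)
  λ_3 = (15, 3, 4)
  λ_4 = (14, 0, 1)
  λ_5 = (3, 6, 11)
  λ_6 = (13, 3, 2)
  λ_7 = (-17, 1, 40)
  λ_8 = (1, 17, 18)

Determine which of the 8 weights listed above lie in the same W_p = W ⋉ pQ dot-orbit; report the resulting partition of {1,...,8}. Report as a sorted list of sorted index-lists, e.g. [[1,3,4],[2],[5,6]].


Type A_3, rank 3, |W|=24; reorder rows/cols to standard.

λ_j+ρ reflected into Ā_23 (⟨·,θ^∨⟩≤23); 3-tuples as given:

  λ_1+ρ ↦ (15, 1, 2)
  λ_2+ρ ↦ (4, 7, 12)
  λ_3+ρ ↦ (14, 4, 3)
  λ_4+ρ ↦ (15, 1, 2)
  λ_5+ρ ↦ (4, 7, 12)
  λ_6+ρ ↦ (14, 4, 3)
  λ_7+ρ ↦ (14, 4, 3)
  λ_8+ρ ↦ (14, 4, 3)

Partition of {1..8} into 3 W_23-dot-orbits:

[[1, 4], [2, 5], [3, 6, 7, 8]]


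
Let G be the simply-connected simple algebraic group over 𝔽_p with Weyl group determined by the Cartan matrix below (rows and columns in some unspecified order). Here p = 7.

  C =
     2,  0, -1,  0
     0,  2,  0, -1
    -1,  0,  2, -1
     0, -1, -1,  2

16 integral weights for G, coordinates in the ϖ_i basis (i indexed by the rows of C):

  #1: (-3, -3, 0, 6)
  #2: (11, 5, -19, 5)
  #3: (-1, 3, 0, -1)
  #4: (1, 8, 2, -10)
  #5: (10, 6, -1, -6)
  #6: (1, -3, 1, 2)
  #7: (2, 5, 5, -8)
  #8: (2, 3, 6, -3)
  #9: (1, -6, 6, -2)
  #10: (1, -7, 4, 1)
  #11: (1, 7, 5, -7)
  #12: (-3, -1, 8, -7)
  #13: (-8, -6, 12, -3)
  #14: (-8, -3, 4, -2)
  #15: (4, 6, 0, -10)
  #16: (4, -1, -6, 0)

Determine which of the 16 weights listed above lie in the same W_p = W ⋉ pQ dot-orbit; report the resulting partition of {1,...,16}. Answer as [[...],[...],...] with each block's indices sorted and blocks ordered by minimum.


A_4 Cartan matrix, 4 simple roots permuted; ρ=(1,1,1,1).

Folding the 16 weights λ_j+ρ into Ā_7 (reps in the given 4-coord order):

  λ_1 → (0, 1, 1, 4);  λ_2 → (0, 1, 1, 4);  λ_3 → (0, 4, 1, 0);  λ_4 → (2, 2, 2, 1);  λ_5 → (0, 0, 1, 4);  λ_6 → (2, 2, 2, 1);  λ_7 → (0, 1, 1, 4);  λ_8 → (2, 2, 2, 1);  λ_9 → (0, 1, 1, 4);  λ_10 → (0, 0, 1, 4);  λ_11 → (0, 1, 1, 4);  λ_12 → (0, 4, 1, 0);  λ_13 → (0, 4, 1, 0);  λ_14 → (2, 2, 2, 1);  λ_15 → (1, 1, 4, 0);  λ_16 → (0, 4, 1, 0)

5 distinct reps among the 16 weights ⇒ 5 W_7-linkage classes:

[[1, 2, 7, 9, 11], [3, 12, 13, 16], [4, 6, 8, 14], [5, 10], [15]]


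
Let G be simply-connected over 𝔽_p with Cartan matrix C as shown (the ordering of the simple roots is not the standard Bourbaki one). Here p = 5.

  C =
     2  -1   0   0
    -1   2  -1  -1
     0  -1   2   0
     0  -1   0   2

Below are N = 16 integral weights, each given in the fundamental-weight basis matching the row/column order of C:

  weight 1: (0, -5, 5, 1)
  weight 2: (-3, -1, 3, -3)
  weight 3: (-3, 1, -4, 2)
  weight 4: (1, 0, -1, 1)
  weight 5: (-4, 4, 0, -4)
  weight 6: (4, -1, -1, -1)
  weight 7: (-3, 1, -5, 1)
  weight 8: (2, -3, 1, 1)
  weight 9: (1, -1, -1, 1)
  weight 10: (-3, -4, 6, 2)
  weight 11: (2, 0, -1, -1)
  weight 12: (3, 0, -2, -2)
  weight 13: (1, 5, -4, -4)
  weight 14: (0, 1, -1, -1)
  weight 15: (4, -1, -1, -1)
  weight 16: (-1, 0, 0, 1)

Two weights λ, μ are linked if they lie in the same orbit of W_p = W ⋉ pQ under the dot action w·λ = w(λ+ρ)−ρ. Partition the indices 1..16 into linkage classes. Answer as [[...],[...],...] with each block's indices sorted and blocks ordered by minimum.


C ↔ D_4 under row/col permutation; |W(D_4)| = 192.

λ_j+ρ reflected into Ā_5 (⟨·,θ^∨⟩≤5); 4-tuples as given:

  1: (2, 0, 1, 1)
  2: (2, 0, 0, 2)
  3: (1, 2, 0, 0)
  4: (2, 0, 0, 2)
  5: (2, 0, 0, 2)
  6: (5, 0, 0, 0)
  7: (2, 0, 0, 2)
  8: (1, 2, 0, 0)
  9: (2, 0, 0, 2)
  10: (1, 2, 0, 0)
  11: (3, 1, 0, 0)
  12: (3, 1, 0, 0)
  13: (1, 2, 0, 0)
  14: (1, 2, 0, 0)
  15: (5, 0, 0, 0)
  16: (0, 1, 1, 2)

These 16 weights hit 6 W_5-dot-orbits; sizes (1, 5, 5, 2, 2, 1):

[[1], [2, 4, 5, 7, 9], [3, 8, 10, 13, 14], [6, 15], [11, 12], [16]]


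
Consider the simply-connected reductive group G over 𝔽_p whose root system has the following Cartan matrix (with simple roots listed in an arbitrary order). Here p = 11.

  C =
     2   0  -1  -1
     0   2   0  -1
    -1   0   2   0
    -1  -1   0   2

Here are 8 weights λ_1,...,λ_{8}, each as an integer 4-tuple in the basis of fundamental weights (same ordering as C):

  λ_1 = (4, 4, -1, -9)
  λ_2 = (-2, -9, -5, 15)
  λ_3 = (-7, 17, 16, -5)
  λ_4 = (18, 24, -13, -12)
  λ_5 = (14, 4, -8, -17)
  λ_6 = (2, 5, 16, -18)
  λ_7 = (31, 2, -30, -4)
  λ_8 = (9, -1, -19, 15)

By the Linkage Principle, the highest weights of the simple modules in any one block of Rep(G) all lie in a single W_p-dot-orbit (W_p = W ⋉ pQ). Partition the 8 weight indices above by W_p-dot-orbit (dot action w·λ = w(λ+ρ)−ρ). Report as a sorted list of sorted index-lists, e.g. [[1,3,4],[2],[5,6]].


Root system A_4: the 4×4 matrix C matches after relabeling.

Alcove-folded reps (p=11, 8 weights, presented ϖ-order):

  λ_1+ρ ↦ (0, 3, 3, 2)
  λ_2+ρ ↦ (0, 3, 4, 3)
  λ_3+ρ ↦ (0, 3, 4, 3)
  λ_4+ρ ↦ (1, 0, 0, 7)
  λ_5+ρ ↦ (0, 3, 4, 3)
  λ_6+ρ ↦ (0, 3, 3, 2)
  λ_7+ρ ↦ (1, 0, 0, 7)
  λ_8+ρ ↦ (0, 3, 4, 3)

Partition of {1..8} into 3 W_11-dot-orbits:

[[1, 6], [2, 3, 5, 8], [4, 7]]


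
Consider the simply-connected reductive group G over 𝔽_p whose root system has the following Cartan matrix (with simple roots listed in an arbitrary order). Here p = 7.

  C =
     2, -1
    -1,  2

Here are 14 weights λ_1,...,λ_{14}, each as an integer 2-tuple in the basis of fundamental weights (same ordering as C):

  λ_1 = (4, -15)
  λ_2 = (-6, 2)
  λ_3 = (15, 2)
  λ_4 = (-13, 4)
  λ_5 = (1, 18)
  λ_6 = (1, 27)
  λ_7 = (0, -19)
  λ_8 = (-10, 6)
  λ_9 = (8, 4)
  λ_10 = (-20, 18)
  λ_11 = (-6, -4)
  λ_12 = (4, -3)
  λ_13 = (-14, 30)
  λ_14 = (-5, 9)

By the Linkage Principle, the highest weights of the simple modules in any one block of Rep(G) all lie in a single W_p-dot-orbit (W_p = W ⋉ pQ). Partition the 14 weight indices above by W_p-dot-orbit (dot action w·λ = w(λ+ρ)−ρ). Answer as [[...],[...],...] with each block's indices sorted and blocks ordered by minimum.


Root system A_2: the 2×2 matrix C matches after relabeling.

Ā_7 reps of the 14 weights (A_2, coords as presented):

    [1] (0, 2)
    [2] (3, 2)
    [3] (3, 2)
    [4] (0, 2)
    [5] (0, 2)
    [6] (0, 5)
    [7] (1, 3)
    [8] (5, 0)
    [9] (0, 2)
    [10] (0, 2)
    [11] (2, 4)
    [12] (3, 2)
    [13] (1, 3)
    [14] (1, 3)

The 14 indices split into 6 linkage classes (same alcove rep ⇔ same W_7-dot-orbit):

[[1, 4, 5, 9, 10], [2, 3, 12], [6], [7, 13, 14], [8], [11]]


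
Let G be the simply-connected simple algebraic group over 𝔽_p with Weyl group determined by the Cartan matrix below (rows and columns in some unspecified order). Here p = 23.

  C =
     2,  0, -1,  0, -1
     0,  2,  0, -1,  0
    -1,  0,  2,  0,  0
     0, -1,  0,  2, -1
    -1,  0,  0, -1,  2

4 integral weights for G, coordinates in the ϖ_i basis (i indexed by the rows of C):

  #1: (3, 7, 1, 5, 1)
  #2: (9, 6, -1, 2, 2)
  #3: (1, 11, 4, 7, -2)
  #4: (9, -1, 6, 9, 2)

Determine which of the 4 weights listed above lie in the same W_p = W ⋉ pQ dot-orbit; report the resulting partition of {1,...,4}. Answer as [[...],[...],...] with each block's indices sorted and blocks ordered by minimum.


Type A_5, rank 5, |W|=720; reorder rows/cols to standard.

Each λ_j+ρ reduced to Ā_23; 5-tuples below use C's row order:

  1: (4, 8, 2, 6, 2);  2: (10, 7, 0, 3, 3);  3: (1, 9, 2, 7, 1);  4: (10, 7, 0, 3, 3)

These 4 weights hit 3 W_23-dot-orbits; sizes (1, 2, 1):

[[1], [2, 4], [3]]


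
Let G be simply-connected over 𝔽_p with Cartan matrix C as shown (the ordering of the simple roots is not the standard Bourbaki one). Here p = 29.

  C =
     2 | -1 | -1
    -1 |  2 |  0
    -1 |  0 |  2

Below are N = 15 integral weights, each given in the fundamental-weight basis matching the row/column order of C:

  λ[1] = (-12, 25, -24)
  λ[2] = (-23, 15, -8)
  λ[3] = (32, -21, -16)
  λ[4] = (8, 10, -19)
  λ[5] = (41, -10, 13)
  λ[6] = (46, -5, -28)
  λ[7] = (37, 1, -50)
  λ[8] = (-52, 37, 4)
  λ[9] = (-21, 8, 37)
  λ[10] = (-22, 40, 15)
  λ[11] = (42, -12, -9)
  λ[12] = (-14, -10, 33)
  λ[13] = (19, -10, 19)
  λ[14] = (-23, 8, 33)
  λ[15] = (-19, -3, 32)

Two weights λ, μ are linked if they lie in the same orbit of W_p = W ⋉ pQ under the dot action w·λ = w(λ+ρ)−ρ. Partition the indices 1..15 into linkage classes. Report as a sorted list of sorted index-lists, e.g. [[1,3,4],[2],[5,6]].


Cartan matrix: type A_3 (|W|=24); un-permuting the 3 rows.

Folding the 15 weights λ_j+ρ into Ā_29 (reps in the given 3-coord order):

  [1] (15, 3, 6);  [2] (6, 7, 16);  [3] (2, 14, 9);  [4] (9, 2, 9);  [5] (2, 14, 9);  [6] (2, 14, 9);  [7] (9, 2, 9);  [8] (9, 8, 7);  [9] (9, 2, 9);  [10] (9, 8, 7);  [11] (15, 3, 6);  [12] (9, 8, 7);  [13] (9, 2, 9);  [14] (9, 8, 7);  [15] (2, 14, 9)

Linkage partition of the 15 weights (5 classes, p=29):

[[1, 11], [2], [3, 5, 6, 15], [4, 7, 9, 13], [8, 10, 12, 14]]


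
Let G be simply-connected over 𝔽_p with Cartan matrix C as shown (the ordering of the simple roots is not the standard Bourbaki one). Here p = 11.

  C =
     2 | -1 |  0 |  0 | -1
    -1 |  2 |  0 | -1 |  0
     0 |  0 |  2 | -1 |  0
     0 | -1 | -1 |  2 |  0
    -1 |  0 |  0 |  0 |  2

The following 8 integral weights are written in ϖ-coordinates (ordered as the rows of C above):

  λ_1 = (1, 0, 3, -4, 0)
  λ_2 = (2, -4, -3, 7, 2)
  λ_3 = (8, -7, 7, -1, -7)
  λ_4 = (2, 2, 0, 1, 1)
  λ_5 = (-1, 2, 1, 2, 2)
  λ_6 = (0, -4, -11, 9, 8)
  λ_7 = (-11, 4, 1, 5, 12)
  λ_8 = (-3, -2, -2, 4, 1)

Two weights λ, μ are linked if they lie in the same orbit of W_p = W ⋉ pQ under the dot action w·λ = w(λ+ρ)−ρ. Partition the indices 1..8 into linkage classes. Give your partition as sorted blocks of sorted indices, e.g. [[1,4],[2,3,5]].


Cartan matrix: type A_5 (|W|=720); un-permuting the 5 rows.

λ_j+ρ reflected into Ā_11 (⟨·,θ^∨⟩≤11); 5-tuples as given:

  1: (0, 2, 1, 1, 1);  2: (0, 3, 2, 3, 3);  3: (0, 3, 2, 3, 3);  4: (3, 3, 1, 2, 2);  5: (0, 3, 2, 3, 3);  6: (0, 2, 1, 1, 1);  7: (3, 3, 1, 2, 2);  8: (0, 2, 1, 1, 1)

Linkage partition of the 8 weights (3 classes, p=11):

[[1, 6, 8], [2, 3, 5], [4, 7]]


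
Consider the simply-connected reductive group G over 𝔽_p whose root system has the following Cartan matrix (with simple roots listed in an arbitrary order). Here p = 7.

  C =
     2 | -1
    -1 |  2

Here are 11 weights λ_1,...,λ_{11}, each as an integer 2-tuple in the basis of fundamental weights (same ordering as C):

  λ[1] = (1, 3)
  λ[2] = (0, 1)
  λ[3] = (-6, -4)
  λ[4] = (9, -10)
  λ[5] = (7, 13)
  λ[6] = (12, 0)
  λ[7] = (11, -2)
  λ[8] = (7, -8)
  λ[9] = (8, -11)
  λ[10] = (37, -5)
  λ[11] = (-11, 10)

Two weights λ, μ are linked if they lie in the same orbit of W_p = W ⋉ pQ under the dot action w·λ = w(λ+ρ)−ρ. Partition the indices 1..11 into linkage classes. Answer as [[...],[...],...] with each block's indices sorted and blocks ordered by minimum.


Type A_2, rank 2, |W|=6; reorder rows/cols to standard.

Folding the 11 weights λ_j+ρ into Ā_7 (reps in the given 2-coord order):

  λ_1 → (2, 4) · λ_2 → (1, 2) · λ_3 → (2, 4) · λ_4 → (2, 4) · λ_5 → (0, 6) · λ_6 → (0, 6) · λ_7 → (2, 4) · λ_8 → (0, 6) · λ_9 → (2, 4) · λ_10 → (3, 3) · λ_11 → (3, 3)

These 11 weights hit 4 W_7-dot-orbits; sizes (5, 1, 3, 2):

[[1, 3, 4, 7, 9], [2], [5, 6, 8], [10, 11]]


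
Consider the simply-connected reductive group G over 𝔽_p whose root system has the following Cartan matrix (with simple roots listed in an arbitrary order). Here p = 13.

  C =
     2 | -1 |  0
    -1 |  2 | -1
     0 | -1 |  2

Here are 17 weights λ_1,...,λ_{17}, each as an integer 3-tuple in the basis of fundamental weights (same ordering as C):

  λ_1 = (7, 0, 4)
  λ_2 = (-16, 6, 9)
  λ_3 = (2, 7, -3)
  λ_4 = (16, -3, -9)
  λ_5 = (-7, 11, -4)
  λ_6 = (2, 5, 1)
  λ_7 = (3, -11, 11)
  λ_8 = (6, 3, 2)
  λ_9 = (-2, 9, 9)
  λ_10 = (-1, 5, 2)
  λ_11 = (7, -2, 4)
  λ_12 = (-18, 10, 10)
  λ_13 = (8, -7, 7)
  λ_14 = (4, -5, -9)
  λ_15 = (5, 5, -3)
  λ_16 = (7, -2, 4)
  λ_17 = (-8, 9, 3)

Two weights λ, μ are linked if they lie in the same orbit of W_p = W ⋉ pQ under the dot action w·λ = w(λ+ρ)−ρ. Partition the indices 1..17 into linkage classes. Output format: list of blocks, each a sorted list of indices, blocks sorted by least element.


Dynkin diagram of C (from the 4 off-diagonal −1 entries): A_3.

Ā_13 reps of the 17 weights (A_3, coords as presented):

    [1] (7, 1, 4)
    [2] (3, 6, 2)
    [3] (3, 6, 2)
    [4] (3, 6, 2)
    [5] (6, 3, 3)
    [6] (3, 6, 2)
    [7] (6, 4, 2)
    [8] (6, 4, 2)
    [9] (6, 3, 3)
    [10] (0, 6, 3)
    [11] (7, 1, 4)
    [12] (2, 2, 4)
    [13] (3, 6, 2)
    [14] (7, 1, 4)
    [15] (6, 4, 2)
    [16] (7, 1, 4)
    [17] (6, 3, 3)

Partition of {1..17} into 6 W_13-dot-orbits:

[[1, 11, 14, 16], [2, 3, 4, 6, 13], [5, 9, 17], [7, 8, 15], [10], [12]]


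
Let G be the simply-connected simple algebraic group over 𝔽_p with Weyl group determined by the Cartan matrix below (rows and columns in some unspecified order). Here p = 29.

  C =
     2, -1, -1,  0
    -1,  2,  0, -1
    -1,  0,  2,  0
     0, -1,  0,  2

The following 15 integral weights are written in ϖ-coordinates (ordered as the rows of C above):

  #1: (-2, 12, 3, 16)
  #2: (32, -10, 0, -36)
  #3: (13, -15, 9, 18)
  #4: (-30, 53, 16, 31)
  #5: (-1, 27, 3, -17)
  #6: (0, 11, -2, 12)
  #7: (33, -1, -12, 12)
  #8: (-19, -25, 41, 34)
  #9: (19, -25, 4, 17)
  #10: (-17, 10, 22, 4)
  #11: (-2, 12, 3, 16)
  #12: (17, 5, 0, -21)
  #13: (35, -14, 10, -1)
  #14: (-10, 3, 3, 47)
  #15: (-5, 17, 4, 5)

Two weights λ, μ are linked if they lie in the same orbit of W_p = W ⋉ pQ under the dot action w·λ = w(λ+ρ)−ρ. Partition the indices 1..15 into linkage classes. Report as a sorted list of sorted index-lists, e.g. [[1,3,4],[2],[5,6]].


C ↔ A_4 under row/col permutation; |W(A_4)| = 120.

W_29-reps of the 15 weights in Ā_29 (same 4-coord order as C):

    [1] (0, 12, 1, 13)
    [2] (4, 14, 1, 6)
    [3] (0, 14, 10, 5)
    [4] (0, 12, 1, 13)
    [5] (0, 12, 1, 13)
    [6] (0, 12, 1, 13)
    [7] (11, 5, 7, 0)
    [8] (11, 5, 7, 0)
    [9] (4, 14, 1, 6)
    [10] (11, 5, 7, 0)
    [11] (0, 12, 1, 13)
    [12] (4, 14, 1, 6)
    [13] (11, 5, 7, 0)
    [14] (4, 14, 1, 6)
    [15] (4, 14, 1, 6)

4 distinct reps among the 15 weights ⇒ 4 W_29-linkage classes:

[[1, 4, 5, 6, 11], [2, 9, 12, 14, 15], [3], [7, 8, 10, 13]]
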